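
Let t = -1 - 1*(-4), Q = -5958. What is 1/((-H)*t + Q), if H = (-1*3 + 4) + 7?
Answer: -1/5982 ≈ -0.00016717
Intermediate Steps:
t = 3 (t = -1 + 4 = 3)
H = 8 (H = (-3 + 4) + 7 = 1 + 7 = 8)
1/((-H)*t + Q) = 1/(-1*8*3 - 5958) = 1/(-8*3 - 5958) = 1/(-24 - 5958) = 1/(-5982) = -1/5982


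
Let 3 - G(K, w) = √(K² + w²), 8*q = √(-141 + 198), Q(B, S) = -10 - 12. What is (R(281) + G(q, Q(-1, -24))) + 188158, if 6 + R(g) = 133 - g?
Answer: 188007 - √31033/8 ≈ 1.8799e+5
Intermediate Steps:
Q(B, S) = -22
q = √57/8 (q = √(-141 + 198)/8 = √57/8 ≈ 0.94373)
G(K, w) = 3 - √(K² + w²)
R(g) = 127 - g (R(g) = -6 + (133 - g) = 127 - g)
(R(281) + G(q, Q(-1, -24))) + 188158 = ((127 - 1*281) + (3 - √((√57/8)² + (-22)²))) + 188158 = ((127 - 281) + (3 - √(57/64 + 484))) + 188158 = (-154 + (3 - √(31033/64))) + 188158 = (-154 + (3 - √31033/8)) + 188158 = (-151 - √31033/8) + 188158 = 188007 - √31033/8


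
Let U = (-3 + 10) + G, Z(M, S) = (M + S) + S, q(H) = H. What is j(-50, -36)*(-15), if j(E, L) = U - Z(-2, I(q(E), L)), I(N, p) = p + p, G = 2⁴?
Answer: -2535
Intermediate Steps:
G = 16
I(N, p) = 2*p
Z(M, S) = M + 2*S
U = 23 (U = (-3 + 10) + 16 = 7 + 16 = 23)
j(E, L) = 25 - 4*L (j(E, L) = 23 - (-2 + 2*(2*L)) = 23 - (-2 + 4*L) = 23 + (2 - 4*L) = 25 - 4*L)
j(-50, -36)*(-15) = (25 - 4*(-36))*(-15) = (25 + 144)*(-15) = 169*(-15) = -2535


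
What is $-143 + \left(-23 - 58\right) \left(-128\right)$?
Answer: $10225$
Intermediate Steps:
$-143 + \left(-23 - 58\right) \left(-128\right) = -143 - -10368 = -143 + 10368 = 10225$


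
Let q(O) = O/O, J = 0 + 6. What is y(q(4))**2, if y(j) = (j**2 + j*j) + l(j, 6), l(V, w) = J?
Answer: 64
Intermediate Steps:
J = 6
l(V, w) = 6
q(O) = 1
y(j) = 6 + 2*j**2 (y(j) = (j**2 + j*j) + 6 = (j**2 + j**2) + 6 = 2*j**2 + 6 = 6 + 2*j**2)
y(q(4))**2 = (6 + 2*1**2)**2 = (6 + 2*1)**2 = (6 + 2)**2 = 8**2 = 64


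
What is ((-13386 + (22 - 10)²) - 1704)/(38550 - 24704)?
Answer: -7473/6923 ≈ -1.0794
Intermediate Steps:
((-13386 + (22 - 10)²) - 1704)/(38550 - 24704) = ((-13386 + 12²) - 1704)/13846 = ((-13386 + 144) - 1704)*(1/13846) = (-13242 - 1704)*(1/13846) = -14946*1/13846 = -7473/6923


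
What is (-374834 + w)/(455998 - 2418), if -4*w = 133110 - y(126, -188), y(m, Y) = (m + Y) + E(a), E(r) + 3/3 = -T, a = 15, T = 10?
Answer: -1632519/1814320 ≈ -0.89980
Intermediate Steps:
E(r) = -11 (E(r) = -1 - 1*10 = -1 - 10 = -11)
y(m, Y) = -11 + Y + m (y(m, Y) = (m + Y) - 11 = (Y + m) - 11 = -11 + Y + m)
w = -133183/4 (w = -(133110 - (-11 - 188 + 126))/4 = -(133110 - 1*(-73))/4 = -(133110 + 73)/4 = -¼*133183 = -133183/4 ≈ -33296.)
(-374834 + w)/(455998 - 2418) = (-374834 - 133183/4)/(455998 - 2418) = -1632519/4/453580 = -1632519/4*1/453580 = -1632519/1814320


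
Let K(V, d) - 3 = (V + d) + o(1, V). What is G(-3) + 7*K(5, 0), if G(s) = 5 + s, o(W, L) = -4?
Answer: 30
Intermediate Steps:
K(V, d) = -1 + V + d (K(V, d) = 3 + ((V + d) - 4) = 3 + (-4 + V + d) = -1 + V + d)
G(-3) + 7*K(5, 0) = (5 - 3) + 7*(-1 + 5 + 0) = 2 + 7*4 = 2 + 28 = 30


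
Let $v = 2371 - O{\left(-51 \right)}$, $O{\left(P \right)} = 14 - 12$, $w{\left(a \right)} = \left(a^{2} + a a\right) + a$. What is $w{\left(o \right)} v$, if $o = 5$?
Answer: $130295$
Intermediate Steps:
$w{\left(a \right)} = a + 2 a^{2}$ ($w{\left(a \right)} = \left(a^{2} + a^{2}\right) + a = 2 a^{2} + a = a + 2 a^{2}$)
$O{\left(P \right)} = 2$
$v = 2369$ ($v = 2371 - 2 = 2369$)
$w{\left(o \right)} v = 5 \left(1 + 2 \cdot 5\right) 2369 = 5 \left(1 + 10\right) 2369 = 5 \cdot 11 \cdot 2369 = 55 \cdot 2369 = 130295$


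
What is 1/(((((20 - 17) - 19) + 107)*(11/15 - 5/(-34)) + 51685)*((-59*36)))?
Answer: -85/9345673986 ≈ -9.0951e-9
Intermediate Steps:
1/(((((20 - 17) - 19) + 107)*(11/15 - 5/(-34)) + 51685)*((-59*36))) = 1/((((3 - 19) + 107)*(11*(1/15) - 5*(-1/34)) + 51685)*(-2124)) = -1/2124/((-16 + 107)*(11/15 + 5/34) + 51685) = -1/2124/(91*(449/510) + 51685) = -1/2124/(40859/510 + 51685) = -1/2124/(26400209/510) = (510/26400209)*(-1/2124) = -85/9345673986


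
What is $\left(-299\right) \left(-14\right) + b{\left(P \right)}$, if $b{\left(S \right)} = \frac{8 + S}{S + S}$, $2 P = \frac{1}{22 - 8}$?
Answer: $\frac{8597}{2} \approx 4298.5$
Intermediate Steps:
$P = \frac{1}{28}$ ($P = \frac{1}{2 \left(22 - 8\right)} = \frac{1}{2 \cdot 14} = \frac{1}{2} \cdot \frac{1}{14} = \frac{1}{28} \approx 0.035714$)
$b{\left(S \right)} = \frac{8 + S}{2 S}$
$\left(-299\right) \left(-14\right) + b{\left(P \right)} = \left(-299\right) \left(-14\right) + \frac{\frac{1}{\frac{1}{28}} \left(8 + \frac{1}{28}\right)}{2} = 4186 + \frac{1}{2} \cdot 28 \cdot \frac{225}{28} = 4186 + \frac{225}{2} = \frac{8597}{2}$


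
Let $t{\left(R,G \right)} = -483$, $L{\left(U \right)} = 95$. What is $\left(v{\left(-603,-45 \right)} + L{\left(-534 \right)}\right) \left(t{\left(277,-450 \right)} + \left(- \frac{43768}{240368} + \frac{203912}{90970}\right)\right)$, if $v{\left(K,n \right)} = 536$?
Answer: $- \frac{414739713653259}{1366642310} \approx -3.0347 \cdot 10^{5}$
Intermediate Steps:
$\left(v{\left(-603,-45 \right)} + L{\left(-534 \right)}\right) \left(t{\left(277,-450 \right)} + \left(- \frac{43768}{240368} + \frac{203912}{90970}\right)\right) = \left(536 + 95\right) \left(-483 + \left(- \frac{43768}{240368} + \frac{203912}{90970}\right)\right) = 631 \left(-483 + \left(\left(-43768\right) \frac{1}{240368} + 203912 \cdot \frac{1}{90970}\right)\right) = 631 \left(-483 + \left(- \frac{5471}{30046} + \frac{101956}{45485}\right)\right) = 631 \left(-483 + \frac{2814521541}{1366642310}\right) = 631 \left(- \frac{657273714189}{1366642310}\right) = - \frac{414739713653259}{1366642310}$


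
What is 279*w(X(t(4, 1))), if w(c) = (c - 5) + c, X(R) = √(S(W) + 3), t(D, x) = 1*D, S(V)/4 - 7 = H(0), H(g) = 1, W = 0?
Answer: -1395 + 558*√35 ≈ 1906.2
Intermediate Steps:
S(V) = 32 (S(V) = 28 + 4*1 = 28 + 4 = 32)
t(D, x) = D
X(R) = √35 (X(R) = √(32 + 3) = √35)
w(c) = -5 + 2*c (w(c) = (-5 + c) + c = -5 + 2*c)
279*w(X(t(4, 1))) = 279*(-5 + 2*√35) = -1395 + 558*√35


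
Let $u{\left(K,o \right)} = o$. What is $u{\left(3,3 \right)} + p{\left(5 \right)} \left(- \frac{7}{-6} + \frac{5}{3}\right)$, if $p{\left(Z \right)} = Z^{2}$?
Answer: $\frac{443}{6} \approx 73.833$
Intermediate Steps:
$u{\left(3,3 \right)} + p{\left(5 \right)} \left(- \frac{7}{-6} + \frac{5}{3}\right) = 3 + 5^{2} \left(- \frac{7}{-6} + \frac{5}{3}\right) = 3 + 25 \left(\left(-7\right) \left(- \frac{1}{6}\right) + 5 \cdot \frac{1}{3}\right) = 3 + 25 \left(\frac{7}{6} + \frac{5}{3}\right) = 3 + 25 \cdot \frac{17}{6} = 3 + \frac{425}{6} = \frac{443}{6}$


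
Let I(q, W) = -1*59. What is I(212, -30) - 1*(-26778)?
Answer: 26719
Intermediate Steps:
I(q, W) = -59
I(212, -30) - 1*(-26778) = -59 - 1*(-26778) = -59 + 26778 = 26719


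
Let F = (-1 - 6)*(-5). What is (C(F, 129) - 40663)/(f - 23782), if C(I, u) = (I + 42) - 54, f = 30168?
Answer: -20320/3193 ≈ -6.3639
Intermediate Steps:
F = 35 (F = -7*(-5) = 35)
C(I, u) = -12 + I (C(I, u) = (42 + I) - 54 = -12 + I)
(C(F, 129) - 40663)/(f - 23782) = ((-12 + 35) - 40663)/(30168 - 23782) = (23 - 40663)/6386 = -40640*1/6386 = -20320/3193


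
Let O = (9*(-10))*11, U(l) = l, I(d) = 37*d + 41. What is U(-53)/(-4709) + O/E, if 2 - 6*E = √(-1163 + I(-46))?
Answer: (-13985677*I + 53*√706)/(4709*(I + √706)) ≈ -4.1896 - 111.62*I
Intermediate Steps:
I(d) = 41 + 37*d
E = ⅓ - I*√706/3 (E = ⅓ - √(-1163 + (41 + 37*(-46)))/6 = ⅓ - √(-1163 + (41 - 1702))/6 = ⅓ - √(-1163 - 1661)/6 = ⅓ - I*√706/3 ≈ 0.33333 - 8.8569*I)
O = -990 (O = -90*11 = -990)
U(-53)/(-4709) + O/E = -53/(-4709) - 990/(⅓ - I*√706/3) = -53*(-1/4709) - 990/(⅓ - I*√706/3) = 53/4709 - 990/(⅓ - I*√706/3)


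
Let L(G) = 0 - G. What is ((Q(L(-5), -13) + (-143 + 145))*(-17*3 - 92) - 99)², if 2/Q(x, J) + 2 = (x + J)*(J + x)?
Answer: 145878084/961 ≈ 1.5180e+5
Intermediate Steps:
L(G) = -G
Q(x, J) = 2/(-2 + (J + x)²) (Q(x, J) = 2/(-2 + (x + J)*(J + x)) = 2/(-2 + (J + x)*(J + x)) = 2/(-2 + (J + x)²))
((Q(L(-5), -13) + (-143 + 145))*(-17*3 - 92) - 99)² = ((2/(-2 + (-13 - 1*(-5))²) + (-143 + 145))*(-17*3 - 92) - 99)² = ((2/(-2 + (-13 + 5)²) + 2)*(-51 - 92) - 99)² = ((2/(-2 + (-8)²) + 2)*(-143) - 99)² = ((2/(-2 + 64) + 2)*(-143) - 99)² = ((2/62 + 2)*(-143) - 99)² = ((2*(1/62) + 2)*(-143) - 99)² = ((1/31 + 2)*(-143) - 99)² = ((63/31)*(-143) - 99)² = (-9009/31 - 99)² = (-12078/31)² = 145878084/961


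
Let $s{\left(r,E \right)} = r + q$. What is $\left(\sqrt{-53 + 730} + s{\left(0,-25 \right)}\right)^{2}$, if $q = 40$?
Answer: $\left(40 + \sqrt{677}\right)^{2} \approx 4358.5$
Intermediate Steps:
$s{\left(r,E \right)} = 40 + r$ ($s{\left(r,E \right)} = r + 40 = 40 + r$)
$\left(\sqrt{-53 + 730} + s{\left(0,-25 \right)}\right)^{2} = \left(\sqrt{-53 + 730} + \left(40 + 0\right)\right)^{2} = \left(\sqrt{677} + 40\right)^{2} = \left(40 + \sqrt{677}\right)^{2}$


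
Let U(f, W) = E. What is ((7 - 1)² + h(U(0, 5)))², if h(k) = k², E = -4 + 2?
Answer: 1600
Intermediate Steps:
E = -2
U(f, W) = -2
((7 - 1)² + h(U(0, 5)))² = ((7 - 1)² + (-2)²)² = (6² + 4)² = (36 + 4)² = 40² = 1600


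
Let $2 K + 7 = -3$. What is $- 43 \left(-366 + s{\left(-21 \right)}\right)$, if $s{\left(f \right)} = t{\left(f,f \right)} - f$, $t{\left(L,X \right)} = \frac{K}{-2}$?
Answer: $\frac{29455}{2} \approx 14728.0$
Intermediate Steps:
$K = -5$ ($K = - \frac{7}{2} + \frac{1}{2} \left(-3\right) = - \frac{7}{2} - \frac{3}{2} = -5$)
$t{\left(L,X \right)} = \frac{5}{2}$ ($t{\left(L,X \right)} = - \frac{5}{-2} = \left(-5\right) \left(- \frac{1}{2}\right) = \frac{5}{2}$)
$s{\left(f \right)} = \frac{5}{2} - f$
$- 43 \left(-366 + s{\left(-21 \right)}\right) = - 43 \left(-366 + \left(\frac{5}{2} - -21\right)\right) = - 43 \left(-366 + \left(\frac{5}{2} + 21\right)\right) = - 43 \left(-366 + \frac{47}{2}\right) = \left(-43\right) \left(- \frac{685}{2}\right) = \frac{29455}{2}$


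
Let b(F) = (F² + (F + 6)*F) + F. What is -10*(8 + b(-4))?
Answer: -120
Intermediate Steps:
b(F) = F + F² + F*(6 + F) (b(F) = (F² + (6 + F)*F) + F = (F² + F*(6 + F)) + F = F + F² + F*(6 + F))
-10*(8 + b(-4)) = -10*(8 - 4*(7 + 2*(-4))) = -10*(8 - 4*(7 - 8)) = -10*(8 - 4*(-1)) = -10*(8 + 4) = -10*12 = -120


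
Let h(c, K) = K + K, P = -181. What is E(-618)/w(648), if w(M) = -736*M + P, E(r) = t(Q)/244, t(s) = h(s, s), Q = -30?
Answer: 15/29103649 ≈ 5.1540e-7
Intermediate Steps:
h(c, K) = 2*K
t(s) = 2*s
E(r) = -15/61 (E(r) = (2*(-30))/244 = -60*1/244 = -15/61)
w(M) = -181 - 736*M (w(M) = -736*M - 181 = -181 - 736*M)
E(-618)/w(648) = -15/(61*(-181 - 736*648)) = -15/(61*(-181 - 476928)) = -15/61/(-477109) = -15/61*(-1/477109) = 15/29103649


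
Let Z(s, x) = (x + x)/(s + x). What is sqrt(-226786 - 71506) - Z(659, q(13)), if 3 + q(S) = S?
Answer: -20/669 + 2*I*sqrt(74573) ≈ -0.029895 + 546.16*I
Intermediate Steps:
q(S) = -3 + S
Z(s, x) = 2*x/(s + x) (Z(s, x) = (2*x)/(s + x) = 2*x/(s + x))
sqrt(-226786 - 71506) - Z(659, q(13)) = sqrt(-226786 - 71506) - 2*(-3 + 13)/(659 + (-3 + 13)) = sqrt(-298292) - 2*10/(659 + 10) = 2*I*sqrt(74573) - 2*10/669 = 2*I*sqrt(74573) - 1*20/669 = 2*I*sqrt(74573) - 20/669 = -20/669 + 2*I*sqrt(74573)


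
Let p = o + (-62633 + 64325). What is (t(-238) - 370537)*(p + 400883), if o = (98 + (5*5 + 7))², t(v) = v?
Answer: -155530843125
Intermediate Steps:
o = 16900 (o = (98 + (25 + 7))² = (98 + 32)² = 130² = 16900)
p = 18592 (p = 16900 + (-62633 + 64325) = 16900 + 1692 = 18592)
(t(-238) - 370537)*(p + 400883) = (-238 - 370537)*(18592 + 400883) = -370775*419475 = -155530843125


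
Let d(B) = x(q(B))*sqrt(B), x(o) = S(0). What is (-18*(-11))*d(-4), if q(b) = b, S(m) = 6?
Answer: 2376*I ≈ 2376.0*I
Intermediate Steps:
x(o) = 6
d(B) = 6*sqrt(B)
(-18*(-11))*d(-4) = (-18*(-11))*(6*sqrt(-4)) = 198*(6*(2*I)) = 198*(12*I) = 2376*I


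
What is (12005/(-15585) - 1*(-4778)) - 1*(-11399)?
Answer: 50421308/3117 ≈ 16176.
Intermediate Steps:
(12005/(-15585) - 1*(-4778)) - 1*(-11399) = (12005*(-1/15585) + 4778) + 11399 = (-2401/3117 + 4778) + 11399 = 14890625/3117 + 11399 = 50421308/3117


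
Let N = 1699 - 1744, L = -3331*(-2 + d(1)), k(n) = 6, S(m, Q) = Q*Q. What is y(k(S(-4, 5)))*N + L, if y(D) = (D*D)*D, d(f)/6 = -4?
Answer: 76886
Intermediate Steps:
S(m, Q) = Q²
d(f) = -24 (d(f) = 6*(-4) = -24)
y(D) = D³ (y(D) = D²*D = D³)
L = 86606 (L = -3331*(-2 - 24) = -3331*(-26) = 86606)
N = -45
y(k(S(-4, 5)))*N + L = 6³*(-45) + 86606 = 216*(-45) + 86606 = -9720 + 86606 = 76886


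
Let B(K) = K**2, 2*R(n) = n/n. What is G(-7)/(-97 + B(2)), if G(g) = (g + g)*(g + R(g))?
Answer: -91/93 ≈ -0.97849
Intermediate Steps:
R(n) = 1/2 (R(n) = (n/n)/2 = (1/2)*1 = 1/2)
G(g) = 2*g*(1/2 + g) (G(g) = (g + g)*(g + 1/2) = (2*g)*(1/2 + g) = 2*g*(1/2 + g))
G(-7)/(-97 + B(2)) = (-7*(1 + 2*(-7)))/(-97 + 2**2) = (-7*(1 - 14))/(-97 + 4) = -7*(-13)/(-93) = 91*(-1/93) = -91/93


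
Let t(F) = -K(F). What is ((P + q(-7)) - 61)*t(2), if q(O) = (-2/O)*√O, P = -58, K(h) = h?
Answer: 238 - 4*I*√7/7 ≈ 238.0 - 1.5119*I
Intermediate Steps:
q(O) = -2/√O
t(F) = -F
((P + q(-7)) - 61)*t(2) = ((-58 - (-2)*I*√7/7) - 61)*(-1*2) = ((-58 - (-2)*I*√7/7) - 61)*(-2) = ((-58 + 2*I*√7/7) - 61)*(-2) = (-119 + 2*I*√7/7)*(-2) = 238 - 4*I*√7/7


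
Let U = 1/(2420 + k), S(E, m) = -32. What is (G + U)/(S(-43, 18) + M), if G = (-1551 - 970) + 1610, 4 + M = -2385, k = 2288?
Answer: 4288987/11398068 ≈ 0.37629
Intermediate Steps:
M = -2389 (M = -4 - 2385 = -2389)
G = -911 (G = -2521 + 1610 = -911)
U = 1/4708 (U = 1/(2420 + 2288) = 1/4708 ≈ 0.00021240)
(G + U)/(S(-43, 18) + M) = (-911 + 1/4708)/(-32 - 2389) = -4288987/4708/(-2421) = -4288987/4708*(-1/2421) = 4288987/11398068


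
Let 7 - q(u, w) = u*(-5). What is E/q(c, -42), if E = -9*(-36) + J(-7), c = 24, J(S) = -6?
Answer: 318/127 ≈ 2.5039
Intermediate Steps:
q(u, w) = 7 + 5*u (q(u, w) = 7 - u*(-5) = 7 - (-5)*u = 7 + 5*u)
E = 318 (E = -9*(-36) - 6 = 324 - 6 = 318)
E/q(c, -42) = 318/(7 + 5*24) = 318/(7 + 120) = 318/127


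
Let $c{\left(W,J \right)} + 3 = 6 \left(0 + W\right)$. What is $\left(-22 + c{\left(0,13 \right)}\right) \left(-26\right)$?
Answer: $650$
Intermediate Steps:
$c{\left(W,J \right)} = -3 + 6 W$ ($c{\left(W,J \right)} = -3 + 6 \left(0 + W\right) = -3 + 6 W$)
$\left(-22 + c{\left(0,13 \right)}\right) \left(-26\right) = \left(-22 + \left(-3 + 6 \cdot 0\right)\right) \left(-26\right) = \left(-22 + \left(-3 + 0\right)\right) \left(-26\right) = \left(-22 - 3\right) \left(-26\right) = \left(-25\right) \left(-26\right) = 650$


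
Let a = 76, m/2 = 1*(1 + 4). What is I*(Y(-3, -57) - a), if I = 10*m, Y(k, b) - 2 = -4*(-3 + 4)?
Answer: -7800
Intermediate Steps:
m = 10 (m = 2*(1*(1 + 4)) = 2*(1*5) = 2*5 = 10)
Y(k, b) = -2 (Y(k, b) = 2 - 4*(-3 + 4) = 2 - 4*1 = 2 - 4 = -2)
I = 100 (I = 10*10 = 100)
I*(Y(-3, -57) - a) = 100*(-2 - 1*76) = 100*(-2 - 76) = 100*(-78) = -7800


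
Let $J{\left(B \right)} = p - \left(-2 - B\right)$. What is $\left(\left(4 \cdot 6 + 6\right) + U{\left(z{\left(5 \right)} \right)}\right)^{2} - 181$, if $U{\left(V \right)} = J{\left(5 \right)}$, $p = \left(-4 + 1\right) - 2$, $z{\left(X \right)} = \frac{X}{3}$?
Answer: $843$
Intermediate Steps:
$z{\left(X \right)} = \frac{X}{3}$ ($z{\left(X \right)} = X \frac{1}{3} = \frac{X}{3}$)
$p = -5$ ($p = -3 - 2 = -5$)
$J{\left(B \right)} = -3 + B$ ($J{\left(B \right)} = -5 - \left(-2 - B\right) = -5 + \left(2 + B\right) = -3 + B$)
$U{\left(V \right)} = 2$ ($U{\left(V \right)} = -3 + 5 = 2$)
$\left(\left(4 \cdot 6 + 6\right) + U{\left(z{\left(5 \right)} \right)}\right)^{2} - 181 = \left(\left(4 \cdot 6 + 6\right) + 2\right)^{2} - 181 = \left(\left(24 + 6\right) + 2\right)^{2} - 181 = \left(30 + 2\right)^{2} - 181 = 32^{2} - 181 = 1024 - 181 = 843$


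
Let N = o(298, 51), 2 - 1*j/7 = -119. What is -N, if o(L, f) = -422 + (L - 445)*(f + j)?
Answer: 132428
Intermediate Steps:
j = 847 (j = 14 - 7*(-119) = 14 + 833 = 847)
o(L, f) = -422 + (-445 + L)*(847 + f) (o(L, f) = -422 + (L - 445)*(f + 847) = -422 + (-445 + L)*(847 + f))
N = -132428 (N = -377337 - 445*51 + 847*298 + 298*51 = -377337 - 22695 + 252406 + 15198 = -132428)
-N = -1*(-132428) = 132428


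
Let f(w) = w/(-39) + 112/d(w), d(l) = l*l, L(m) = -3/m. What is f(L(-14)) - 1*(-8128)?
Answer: 17308919/1638 ≈ 10567.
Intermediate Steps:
d(l) = l²
f(w) = 112/w² - w/39 (f(w) = w/(-39) + 112/(w²) = w*(-1/39) + 112/w² = -w/39 + 112/w² = 112/w² - w/39)
f(L(-14)) - 1*(-8128) = (112/(-3/(-14))² - (-1)/(13*(-14))) - 1*(-8128) = (112/(-3*(-1/14))² - (-1)*(-1)/(13*14)) + 8128 = (112/(3/14)² - 1/39*3/14) + 8128 = (112*(196/9) - 1/182) + 8128 = (21952/9 - 1/182) + 8128 = 3995255/1638 + 8128 = 17308919/1638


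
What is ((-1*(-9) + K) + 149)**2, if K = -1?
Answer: 24649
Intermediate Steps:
((-1*(-9) + K) + 149)**2 = ((-1*(-9) - 1) + 149)**2 = ((9 - 1) + 149)**2 = (8 + 149)**2 = 157**2 = 24649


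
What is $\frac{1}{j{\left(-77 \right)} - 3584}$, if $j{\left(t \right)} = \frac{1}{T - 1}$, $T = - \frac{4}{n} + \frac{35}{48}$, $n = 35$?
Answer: $- \frac{647}{2320528} \approx -0.00027882$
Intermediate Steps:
$T = \frac{1033}{1680}$ ($T = - \frac{4}{35} + \frac{35}{48} = \frac{1033}{1680} \approx 0.61488$)
$j{\left(t \right)} = - \frac{1680}{647}$ ($j{\left(t \right)} = \frac{1}{\frac{1033}{1680} - 1} = \frac{1}{- \frac{647}{1680}} = - \frac{1680}{647}$)
$\frac{1}{j{\left(-77 \right)} - 3584} = \frac{1}{- \frac{1680}{647} - 3584} = \frac{1}{- \frac{2320528}{647}} = - \frac{647}{2320528}$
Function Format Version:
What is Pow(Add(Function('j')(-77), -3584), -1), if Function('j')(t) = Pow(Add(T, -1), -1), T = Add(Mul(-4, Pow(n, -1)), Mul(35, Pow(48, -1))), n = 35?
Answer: Rational(-647, 2320528) ≈ -0.00027882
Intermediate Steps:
T = Rational(1033, 1680) (T = Add(Mul(-4, Pow(35, -1)), Mul(35, Pow(48, -1))) = Add(Mul(-4, Rational(1, 35)), Mul(35, Rational(1, 48))) = Add(Rational(-4, 35), Rational(35, 48)) = Rational(1033, 1680) ≈ 0.61488)
Function('j')(t) = Rational(-1680, 647) (Function('j')(t) = Pow(Add(Rational(1033, 1680), -1), -1) = Pow(Rational(-647, 1680), -1) = Rational(-1680, 647))
Pow(Add(Function('j')(-77), -3584), -1) = Pow(Add(Rational(-1680, 647), -3584), -1) = Pow(Rational(-2320528, 647), -1) = Rational(-647, 2320528)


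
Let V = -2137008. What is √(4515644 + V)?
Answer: 2*√594659 ≈ 1542.3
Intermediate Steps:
√(4515644 + V) = √(4515644 - 2137008) = √2378636 = 2*√594659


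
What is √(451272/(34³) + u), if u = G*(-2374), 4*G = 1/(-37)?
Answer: √12587544226/21386 ≈ 5.2462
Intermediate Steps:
G = -1/148 (G = (¼)/(-37) = (¼)*(-1/37) = -1/148 ≈ -0.0067568)
u = 1187/74 (u = -1/148*(-2374) = 1187/74 ≈ 16.041)
√(451272/(34³) + u) = √(451272/(34³) + 1187/74) = √(451272/39304 + 1187/74) = √(451272*(1/39304) + 1187/74) = √(56409/4913 + 1187/74) = √(10005997/363562) = √12587544226/21386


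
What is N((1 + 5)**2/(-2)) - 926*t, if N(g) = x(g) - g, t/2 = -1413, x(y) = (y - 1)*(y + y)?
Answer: 2617578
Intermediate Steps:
x(y) = 2*y*(-1 + y) (x(y) = (-1 + y)*(2*y) = 2*y*(-1 + y))
t = -2826 (t = 2*(-1413) = -2826)
N(g) = -g + 2*g*(-1 + g) (N(g) = 2*g*(-1 + g) - g = -g + 2*g*(-1 + g))
N((1 + 5)**2/(-2)) - 926*t = ((1 + 5)**2/(-2))*(-3 + 2*((1 + 5)**2/(-2))) - 926*(-2826) = (6**2*(-1/2))*(-3 + 2*(6**2*(-1/2))) + 2616876 = (36*(-1/2))*(-3 + 2*(36*(-1/2))) + 2616876 = -18*(-3 + 2*(-18)) + 2616876 = -18*(-3 - 36) + 2616876 = -18*(-39) + 2616876 = 702 + 2616876 = 2617578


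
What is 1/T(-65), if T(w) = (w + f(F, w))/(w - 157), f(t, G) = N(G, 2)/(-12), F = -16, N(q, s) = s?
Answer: 1332/391 ≈ 3.4067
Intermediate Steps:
f(t, G) = -⅙ (f(t, G) = 2/(-12) = 2*(-1/12) = -⅙)
T(w) = (-⅙ + w)/(-157 + w) (T(w) = (w - ⅙)/(w - 157) = (-⅙ + w)/(-157 + w))
1/T(-65) = 1/((-⅙ - 65)/(-157 - 65)) = 1/(-391/6/(-222)) = 1/(-1/222*(-391/6)) = 1/(391/1332) = 1332/391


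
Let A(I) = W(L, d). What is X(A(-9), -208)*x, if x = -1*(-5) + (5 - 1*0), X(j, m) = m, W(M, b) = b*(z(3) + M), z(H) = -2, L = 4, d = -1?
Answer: -2080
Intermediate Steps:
W(M, b) = b*(-2 + M)
A(I) = -2 (A(I) = -(-2 + 4) = -1*2 = -2)
x = 10 (x = 5 + (5 + 0) = 5 + 5 = 10)
X(A(-9), -208)*x = -208*10 = -2080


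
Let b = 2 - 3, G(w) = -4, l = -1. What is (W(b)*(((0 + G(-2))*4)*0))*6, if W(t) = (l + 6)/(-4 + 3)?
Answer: 0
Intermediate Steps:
b = -1
W(t) = -5 (W(t) = (-1 + 6)/(-4 + 3) = 5/(-1) = 5*(-1) = -5)
(W(b)*(((0 + G(-2))*4)*0))*6 = -5*(0 - 4)*4*0*6 = -5*(-4*4)*0*6 = -(-80)*0*6 = -5*0*6 = 0*6 = 0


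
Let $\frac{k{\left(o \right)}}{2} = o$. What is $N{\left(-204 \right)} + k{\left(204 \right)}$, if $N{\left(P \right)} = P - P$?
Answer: $408$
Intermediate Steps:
$N{\left(P \right)} = 0$
$k{\left(o \right)} = 2 o$
$N{\left(-204 \right)} + k{\left(204 \right)} = 0 + 2 \cdot 204 = 0 + 408 = 408$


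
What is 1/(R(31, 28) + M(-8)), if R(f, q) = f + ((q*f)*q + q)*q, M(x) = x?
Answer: 1/681319 ≈ 1.4677e-6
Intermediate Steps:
R(f, q) = f + q*(q + f*q²) (R(f, q) = f + ((f*q)*q + q)*q = f + (f*q² + q)*q = f + (q + f*q²)*q = f + q*(q + f*q²))
1/(R(31, 28) + M(-8)) = 1/((31 + 28² + 31*28³) - 8) = 1/((31 + 784 + 31*21952) - 8) = 1/((31 + 784 + 680512) - 8) = 1/(681327 - 8) = 1/681319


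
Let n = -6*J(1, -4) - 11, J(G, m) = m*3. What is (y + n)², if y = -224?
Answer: 26569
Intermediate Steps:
J(G, m) = 3*m
n = 61 (n = -18*(-4) - 11 = -6*(-12) - 11 = 72 - 11 = 61)
(y + n)² = (-224 + 61)² = (-163)² = 26569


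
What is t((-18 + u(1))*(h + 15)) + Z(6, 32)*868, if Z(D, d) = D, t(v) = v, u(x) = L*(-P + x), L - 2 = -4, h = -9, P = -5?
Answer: 5028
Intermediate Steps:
L = -2 (L = 2 - 4 = -2)
u(x) = -10 - 2*x (u(x) = -2*(-1*(-5) + x) = -2*(5 + x) = -10 - 2*x)
t((-18 + u(1))*(h + 15)) + Z(6, 32)*868 = (-18 + (-10 - 2*1))*(-9 + 15) + 6*868 = (-18 + (-10 - 2))*6 + 5208 = (-18 - 12)*6 + 5208 = -30*6 + 5208 = -180 + 5208 = 5028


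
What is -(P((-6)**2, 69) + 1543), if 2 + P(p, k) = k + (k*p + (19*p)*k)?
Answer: -51290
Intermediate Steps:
P(p, k) = -2 + k + 20*k*p (P(p, k) = -2 + (k + (k*p + (19*p)*k)) = -2 + (k + (k*p + 19*k*p)) = -2 + (k + 20*k*p) = -2 + k + 20*k*p)
-(P((-6)**2, 69) + 1543) = -((-2 + 69 + 20*69*(-6)**2) + 1543) = -((-2 + 69 + 20*69*36) + 1543) = -((-2 + 69 + 49680) + 1543) = -(49747 + 1543) = -1*51290 = -51290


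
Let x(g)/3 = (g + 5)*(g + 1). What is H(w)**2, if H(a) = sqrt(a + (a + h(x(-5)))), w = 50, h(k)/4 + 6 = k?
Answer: 76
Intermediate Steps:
x(g) = 3*(1 + g)*(5 + g) (x(g) = 3*((g + 5)*(g + 1)) = 3*((5 + g)*(1 + g)) = 3*((1 + g)*(5 + g)) = 3*(1 + g)*(5 + g))
h(k) = -24 + 4*k
H(a) = sqrt(-24 + 2*a) (H(a) = sqrt(a + (a + (-24 + 4*(15 + 3*(-5)**2 + 18*(-5))))) = sqrt(a + (a + (-24 + 4*(15 + 3*25 - 90)))) = sqrt(a + (a + (-24 + 4*(15 + 75 - 90)))) = sqrt(a + (a + (-24 + 4*0))) = sqrt(a + (a + (-24 + 0))) = sqrt(a + (a - 24)) = sqrt(a + (-24 + a)) = sqrt(-24 + 2*a))
H(w)**2 = (sqrt(-24 + 2*50))**2 = (sqrt(-24 + 100))**2 = (sqrt(76))**2 = (2*sqrt(19))**2 = 76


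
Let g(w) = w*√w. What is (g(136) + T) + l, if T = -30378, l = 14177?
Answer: -16201 + 272*√34 ≈ -14615.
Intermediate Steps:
g(w) = w^(3/2)
(g(136) + T) + l = (136^(3/2) - 30378) + 14177 = (272*√34 - 30378) + 14177 = (-30378 + 272*√34) + 14177 = -16201 + 272*√34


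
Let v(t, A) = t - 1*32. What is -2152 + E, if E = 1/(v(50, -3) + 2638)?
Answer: -5715711/2656 ≈ -2152.0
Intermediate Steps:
v(t, A) = -32 + t (v(t, A) = t - 32 = -32 + t)
E = 1/2656 (E = 1/((-32 + 50) + 2638) = 1/(18 + 2638) = 1/2656 ≈ 0.00037651)
-2152 + E = -2152 + 1/2656 = -5715711/2656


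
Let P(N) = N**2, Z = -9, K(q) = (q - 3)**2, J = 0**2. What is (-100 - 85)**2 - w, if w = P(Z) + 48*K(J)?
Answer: 33712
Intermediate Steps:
J = 0
K(q) = (-3 + q)**2
w = 513 (w = (-9)**2 + 48*(-3 + 0)**2 = 81 + 48*(-3)**2 = 81 + 48*9 = 81 + 432 = 513)
(-100 - 85)**2 - w = (-100 - 85)**2 - 1*513 = (-185)**2 - 513 = 34225 - 513 = 33712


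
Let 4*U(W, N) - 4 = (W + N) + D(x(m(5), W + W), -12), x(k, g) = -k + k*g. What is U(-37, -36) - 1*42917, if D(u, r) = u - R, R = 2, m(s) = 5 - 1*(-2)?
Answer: -43066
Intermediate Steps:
m(s) = 7 (m(s) = 5 + 2 = 7)
x(k, g) = -k + g*k
D(u, r) = -2 + u (D(u, r) = u - 1*2 = u - 2 = -2 + u)
U(W, N) = -5/4 + N/4 + 15*W/4 (U(W, N) = 1 + ((W + N) + (-2 + 7*(-1 + (W + W))))/4 = 1 + ((N + W) + (-2 + 7*(-1 + 2*W)))/4 = 1 + ((N + W) + (-2 + (-7 + 14*W)))/4 = 1 + ((N + W) + (-9 + 14*W))/4 = 1 + (-9 + N + 15*W)/4 = 1 + (-9/4 + N/4 + 15*W/4) = -5/4 + N/4 + 15*W/4)
U(-37, -36) - 1*42917 = (-5/4 + (¼)*(-36) + (15/4)*(-37)) - 1*42917 = (-5/4 - 9 - 555/4) - 42917 = -149 - 42917 = -43066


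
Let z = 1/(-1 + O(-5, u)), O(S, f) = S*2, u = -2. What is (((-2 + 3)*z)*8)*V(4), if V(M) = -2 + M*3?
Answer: -80/11 ≈ -7.2727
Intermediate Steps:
O(S, f) = 2*S
z = -1/11 (z = 1/(-1 + 2*(-5)) = 1/(-1 - 10) = 1/(-11) = -1/11 ≈ -0.090909)
V(M) = -2 + 3*M
(((-2 + 3)*z)*8)*V(4) = (((-2 + 3)*(-1/11))*8)*(-2 + 3*4) = ((1*(-1/11))*8)*(-2 + 12) = -1/11*8*10 = -8/11*10 = -80/11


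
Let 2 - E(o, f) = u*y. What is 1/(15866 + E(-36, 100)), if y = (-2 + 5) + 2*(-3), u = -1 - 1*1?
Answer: 1/15862 ≈ 6.3044e-5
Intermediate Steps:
u = -2 (u = -1 - 1 = -2)
y = -3 (y = 3 - 6 = -3)
E(o, f) = -4 (E(o, f) = 2 - (-2)*(-3) = 2 - 1*6 = 2 - 6 = -4)
1/(15866 + E(-36, 100)) = 1/(15866 - 4) = 1/15862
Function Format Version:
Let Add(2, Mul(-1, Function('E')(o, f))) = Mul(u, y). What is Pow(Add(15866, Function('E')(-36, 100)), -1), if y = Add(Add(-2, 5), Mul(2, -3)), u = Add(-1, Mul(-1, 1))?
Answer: Rational(1, 15862) ≈ 6.3044e-5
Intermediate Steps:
u = -2 (u = Add(-1, -1) = -2)
y = -3 (y = Add(3, -6) = -3)
Function('E')(o, f) = -4 (Function('E')(o, f) = Add(2, Mul(-1, Mul(-2, -3))) = Add(2, Mul(-1, 6)) = Add(2, -6) = -4)
Pow(Add(15866, Function('E')(-36, 100)), -1) = Pow(Add(15866, -4), -1) = Pow(15862, -1) = Rational(1, 15862)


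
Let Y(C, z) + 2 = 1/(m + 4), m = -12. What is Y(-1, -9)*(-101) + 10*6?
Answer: 2197/8 ≈ 274.63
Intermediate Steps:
Y(C, z) = -17/8 (Y(C, z) = -2 + 1/(-12 + 4) = -2 + 1/(-8) = -2 - 1/8 = -17/8)
Y(-1, -9)*(-101) + 10*6 = -17/8*(-101) + 10*6 = 1717/8 + 60 = 2197/8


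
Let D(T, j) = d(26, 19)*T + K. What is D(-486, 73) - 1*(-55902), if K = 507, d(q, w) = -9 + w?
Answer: 51549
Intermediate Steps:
D(T, j) = 507 + 10*T (D(T, j) = (-9 + 19)*T + 507 = 10*T + 507 = 507 + 10*T)
D(-486, 73) - 1*(-55902) = (507 + 10*(-486)) - 1*(-55902) = (507 - 4860) + 55902 = -4353 + 55902 = 51549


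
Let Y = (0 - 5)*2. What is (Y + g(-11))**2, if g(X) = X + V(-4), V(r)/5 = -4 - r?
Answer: 441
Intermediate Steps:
V(r) = -20 - 5*r (V(r) = 5*(-4 - r) = -20 - 5*r)
g(X) = X (g(X) = X + (-20 - 5*(-4)) = X + (-20 + 20) = X + 0 = X)
Y = -10 (Y = -5*2 = -10)
(Y + g(-11))**2 = (-10 - 11)**2 = (-21)**2 = 441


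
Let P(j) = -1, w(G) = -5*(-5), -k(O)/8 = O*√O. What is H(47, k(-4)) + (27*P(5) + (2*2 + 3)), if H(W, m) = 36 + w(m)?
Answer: 41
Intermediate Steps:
k(O) = -8*O^(3/2) (k(O) = -8*O*√O = -8*O^(3/2))
w(G) = 25
H(W, m) = 61 (H(W, m) = 36 + 25 = 61)
H(47, k(-4)) + (27*P(5) + (2*2 + 3)) = 61 + (27*(-1) + (2*2 + 3)) = 61 + (-27 + (4 + 3)) = 61 + (-27 + 7) = 61 - 20 = 41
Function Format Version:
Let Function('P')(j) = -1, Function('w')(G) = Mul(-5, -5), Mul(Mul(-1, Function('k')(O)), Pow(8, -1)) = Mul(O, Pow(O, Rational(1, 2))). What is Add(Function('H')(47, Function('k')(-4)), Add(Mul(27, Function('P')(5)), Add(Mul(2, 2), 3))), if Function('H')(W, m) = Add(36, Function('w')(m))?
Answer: 41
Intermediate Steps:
Function('k')(O) = Mul(-8, Pow(O, Rational(3, 2))) (Function('k')(O) = Mul(-8, Mul(O, Pow(O, Rational(1, 2)))) = Mul(-8, Pow(O, Rational(3, 2))))
Function('w')(G) = 25
Function('H')(W, m) = 61 (Function('H')(W, m) = Add(36, 25) = 61)
Add(Function('H')(47, Function('k')(-4)), Add(Mul(27, Function('P')(5)), Add(Mul(2, 2), 3))) = Add(61, Add(Mul(27, -1), Add(Mul(2, 2), 3))) = Add(61, Add(-27, Add(4, 3))) = Add(61, Add(-27, 7)) = Add(61, -20) = 41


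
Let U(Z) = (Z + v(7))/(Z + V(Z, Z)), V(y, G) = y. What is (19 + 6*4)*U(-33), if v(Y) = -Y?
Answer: 860/33 ≈ 26.061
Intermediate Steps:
U(Z) = (-7 + Z)/(2*Z) (U(Z) = (Z - 1*7)/(Z + Z) = (Z - 7)/((2*Z)) = (-7 + Z)*(1/(2*Z)) = (-7 + Z)/(2*Z))
(19 + 6*4)*U(-33) = (19 + 6*4)*((1/2)*(-7 - 33)/(-33)) = (19 + 24)*((1/2)*(-1/33)*(-40)) = 43*(20/33) = 860/33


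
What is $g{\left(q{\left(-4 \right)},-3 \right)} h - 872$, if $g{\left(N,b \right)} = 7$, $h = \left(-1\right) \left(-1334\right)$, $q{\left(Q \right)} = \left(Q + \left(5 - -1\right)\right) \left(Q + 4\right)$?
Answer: $8466$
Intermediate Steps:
$q{\left(Q \right)} = \left(4 + Q\right) \left(6 + Q\right)$ ($q{\left(Q \right)} = \left(Q + \left(5 + 1\right)\right) \left(4 + Q\right) = \left(Q + 6\right) \left(4 + Q\right) = \left(6 + Q\right) \left(4 + Q\right) = \left(4 + Q\right) \left(6 + Q\right)$)
$h = 1334$
$g{\left(q{\left(-4 \right)},-3 \right)} h - 872 = 7 \cdot 1334 - 872 = 9338 - 872 = 8466$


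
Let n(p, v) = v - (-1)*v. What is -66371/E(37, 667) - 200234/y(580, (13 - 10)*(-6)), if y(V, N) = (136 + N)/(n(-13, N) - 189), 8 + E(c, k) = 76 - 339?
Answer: 6108549964/15989 ≈ 3.8205e+5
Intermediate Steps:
E(c, k) = -271 (E(c, k) = -8 + (76 - 339) = -8 - 263 = -271)
n(p, v) = 2*v (n(p, v) = v + v = 2*v)
y(V, N) = (136 + N)/(-189 + 2*N) (y(V, N) = (136 + N)/(2*N - 189) = (136 + N)/(-189 + 2*N))
-66371/E(37, 667) - 200234/y(580, (13 - 10)*(-6)) = -66371/(-271) - 200234*(-189 + 2*((13 - 10)*(-6)))/(136 + (13 - 10)*(-6)) = -66371*(-1/271) - 200234*(-189 + 2*(3*(-6)))/(136 + 3*(-6)) = 66371/271 - 200234*(-189 + 2*(-18))/(136 - 18) = 66371/271 - 200234/(118/(-189 - 36)) = 66371/271 - 200234/(118/(-225)) = 66371/271 - 200234/((-1/225*118)) = 66371/271 - 200234/(-118/225) = 66371/271 - 200234*(-225/118) = 66371/271 + 22526325/59 = 6108549964/15989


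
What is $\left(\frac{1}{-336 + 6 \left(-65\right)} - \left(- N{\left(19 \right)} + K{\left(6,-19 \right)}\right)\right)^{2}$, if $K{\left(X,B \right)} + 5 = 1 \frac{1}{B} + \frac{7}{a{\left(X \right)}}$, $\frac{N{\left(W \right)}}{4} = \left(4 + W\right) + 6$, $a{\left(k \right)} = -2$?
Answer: $\frac{737932540900}{47568609} \approx 15513.0$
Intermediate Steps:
$N{\left(W \right)} = 40 + 4 W$ ($N{\left(W \right)} = 4 \left(\left(4 + W\right) + 6\right) = 4 \left(10 + W\right) = 40 + 4 W$)
$K{\left(X,B \right)} = - \frac{17}{2} + \frac{1}{B}$ ($K{\left(X,B \right)} = -5 + \left(1 \frac{1}{B} + \frac{7}{-2}\right) = -5 + \left(\frac{1}{B} + 7 \left(- \frac{1}{2}\right)\right) = -5 - \left(\frac{7}{2} - \frac{1}{B}\right) = - \frac{17}{2} + \frac{1}{B}$)
$\left(\frac{1}{-336 + 6 \left(-65\right)} - \left(- N{\left(19 \right)} + K{\left(6,-19 \right)}\right)\right)^{2} = \left(\frac{1}{-336 + 6 \left(-65\right)} + \left(\left(40 + 4 \cdot 19\right) - \left(- \frac{17}{2} + \frac{1}{-19}\right)\right)\right)^{2} = \left(\frac{1}{-336 - 390} + \left(\left(40 + 76\right) - \left(- \frac{17}{2} - \frac{1}{19}\right)\right)\right)^{2} = \left(\frac{1}{-726} + \left(116 - - \frac{325}{38}\right)\right)^{2} = \left(- \frac{1}{726} + \left(116 + \frac{325}{38}\right)\right)^{2} = \left(- \frac{1}{726} + \frac{4733}{38}\right)^{2} = \left(\frac{859030}{6897}\right)^{2} = \frac{737932540900}{47568609}$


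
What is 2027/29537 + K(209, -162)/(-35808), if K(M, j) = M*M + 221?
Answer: -204025093/176276816 ≈ -1.1574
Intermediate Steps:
K(M, j) = 221 + M² (K(M, j) = M² + 221 = 221 + M²)
2027/29537 + K(209, -162)/(-35808) = 2027/29537 + (221 + 209²)/(-35808) = 2027*(1/29537) + (221 + 43681)*(-1/35808) = 2027/29537 + 43902*(-1/35808) = 2027/29537 - 7317/5968 = -204025093/176276816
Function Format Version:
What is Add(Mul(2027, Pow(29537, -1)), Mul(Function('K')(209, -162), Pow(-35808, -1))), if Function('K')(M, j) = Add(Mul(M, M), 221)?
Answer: Rational(-204025093, 176276816) ≈ -1.1574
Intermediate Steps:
Function('K')(M, j) = Add(221, Pow(M, 2)) (Function('K')(M, j) = Add(Pow(M, 2), 221) = Add(221, Pow(M, 2)))
Add(Mul(2027, Pow(29537, -1)), Mul(Function('K')(209, -162), Pow(-35808, -1))) = Add(Mul(2027, Pow(29537, -1)), Mul(Add(221, Pow(209, 2)), Pow(-35808, -1))) = Add(Mul(2027, Rational(1, 29537)), Mul(Add(221, 43681), Rational(-1, 35808))) = Add(Rational(2027, 29537), Mul(43902, Rational(-1, 35808))) = Add(Rational(2027, 29537), Rational(-7317, 5968)) = Rational(-204025093, 176276816)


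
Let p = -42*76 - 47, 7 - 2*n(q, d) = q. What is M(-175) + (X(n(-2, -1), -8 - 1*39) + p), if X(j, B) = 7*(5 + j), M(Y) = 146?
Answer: -6053/2 ≈ -3026.5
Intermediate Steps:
n(q, d) = 7/2 - q/2
p = -3239 (p = -3192 - 47 = -3239)
X(j, B) = 35 + 7*j
M(-175) + (X(n(-2, -1), -8 - 1*39) + p) = 146 + ((35 + 7*(7/2 - ½*(-2))) - 3239) = 146 + ((35 + 7*(7/2 + 1)) - 3239) = 146 + ((35 + 7*(9/2)) - 3239) = 146 + ((35 + 63/2) - 3239) = 146 + (133/2 - 3239) = 146 - 6345/2 = -6053/2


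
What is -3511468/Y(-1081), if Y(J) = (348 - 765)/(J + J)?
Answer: -7591793816/417 ≈ -1.8206e+7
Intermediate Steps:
Y(J) = -417/(2*J) (Y(J) = -417*1/(2*J) = -417/(2*J))
-3511468/Y(-1081) = -3511468/((-417/2/(-1081))) = -3511468/((-417/2*(-1/1081))) = -3511468/417/2162 = -3511468*2162/417 = -7591793816/417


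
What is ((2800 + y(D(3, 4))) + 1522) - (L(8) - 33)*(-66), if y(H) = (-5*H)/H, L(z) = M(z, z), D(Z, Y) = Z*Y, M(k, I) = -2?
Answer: 2007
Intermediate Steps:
D(Z, Y) = Y*Z
L(z) = -2
y(H) = -5
((2800 + y(D(3, 4))) + 1522) - (L(8) - 33)*(-66) = ((2800 - 5) + 1522) - (-2 - 33)*(-66) = (2795 + 1522) - (-35)*(-66) = 4317 - 1*2310 = 4317 - 2310 = 2007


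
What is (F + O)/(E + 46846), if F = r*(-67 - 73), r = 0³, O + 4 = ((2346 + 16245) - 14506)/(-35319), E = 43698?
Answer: -145361/3197923536 ≈ -4.5455e-5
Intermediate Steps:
O = -145361/35319 (O = -4 + ((2346 + 16245) - 14506)/(-35319) = -4 + (18591 - 14506)*(-1/35319) = -4 + 4085*(-1/35319) = -4 - 4085/35319 = -145361/35319 ≈ -4.1157)
r = 0
F = 0 (F = 0*(-67 - 73) = 0*(-140) = 0)
(F + O)/(E + 46846) = (0 - 145361/35319)/(43698 + 46846) = -145361/35319/90544 = -145361/35319*1/90544 = -145361/3197923536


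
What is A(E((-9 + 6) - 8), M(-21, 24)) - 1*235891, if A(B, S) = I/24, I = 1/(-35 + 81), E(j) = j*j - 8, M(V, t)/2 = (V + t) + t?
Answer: -260423663/1104 ≈ -2.3589e+5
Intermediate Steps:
M(V, t) = 2*V + 4*t (M(V, t) = 2*((V + t) + t) = 2*(V + 2*t) = 2*V + 4*t)
E(j) = -8 + j**2 (E(j) = j**2 - 8 = -8 + j**2)
I = 1/46 ≈ 0.021739
A(B, S) = 1/1104 (A(B, S) = (1/46)/24 = (1/46)*(1/24) = 1/1104)
A(E((-9 + 6) - 8), M(-21, 24)) - 1*235891 = 1/1104 - 1*235891 = 1/1104 - 235891 = -260423663/1104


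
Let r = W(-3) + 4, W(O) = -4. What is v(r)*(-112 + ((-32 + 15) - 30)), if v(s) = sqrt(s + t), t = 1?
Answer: -159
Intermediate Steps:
r = 0 (r = -4 + 4 = 0)
v(s) = sqrt(1 + s) (v(s) = sqrt(s + 1) = sqrt(1 + s))
v(r)*(-112 + ((-32 + 15) - 30)) = sqrt(1 + 0)*(-112 + ((-32 + 15) - 30)) = sqrt(1)*(-112 + (-17 - 30)) = 1*(-112 - 47) = 1*(-159) = -159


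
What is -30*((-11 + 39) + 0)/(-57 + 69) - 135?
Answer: -205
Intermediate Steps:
-30*((-11 + 39) + 0)/(-57 + 69) - 135 = -30*(28 + 0)/12 - 135 = -840/12 - 135 = -30*7/3 - 135 = -70 - 135 = -205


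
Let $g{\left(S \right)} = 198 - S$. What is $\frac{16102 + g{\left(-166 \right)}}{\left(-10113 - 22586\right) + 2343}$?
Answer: $- \frac{8233}{15178} \approx -0.54243$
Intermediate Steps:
$\frac{16102 + g{\left(-166 \right)}}{\left(-10113 - 22586\right) + 2343} = \frac{16102 + \left(198 - -166\right)}{\left(-10113 - 22586\right) + 2343} = \frac{16102 + \left(198 + 166\right)}{-32699 + 2343} = \frac{16102 + 364}{-30356} = 16466 \left(- \frac{1}{30356}\right) = - \frac{8233}{15178}$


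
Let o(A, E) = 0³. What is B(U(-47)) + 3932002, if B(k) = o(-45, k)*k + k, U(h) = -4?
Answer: 3931998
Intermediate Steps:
o(A, E) = 0
B(k) = k (B(k) = 0*k + k = 0 + k = k)
B(U(-47)) + 3932002 = -4 + 3932002 = 3931998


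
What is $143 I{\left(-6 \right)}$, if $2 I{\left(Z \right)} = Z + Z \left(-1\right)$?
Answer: $0$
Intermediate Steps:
$I{\left(Z \right)} = 0$ ($I{\left(Z \right)} = \frac{Z + Z \left(-1\right)}{2} = \frac{Z - Z}{2} = \frac{1}{2} \cdot 0 = 0$)
$143 I{\left(-6 \right)} = 143 \cdot 0 = 0$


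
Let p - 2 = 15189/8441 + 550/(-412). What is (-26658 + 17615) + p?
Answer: -15720099027/1738846 ≈ -9040.5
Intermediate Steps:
p = 4285351/1738846 (p = 2 + (15189/8441 + 550/(-412)) = 2 + (15189*(1/8441) + 550*(-1/412)) = 2 + (15189/8441 - 275/206) = 2 + 807659/1738846 = 4285351/1738846 ≈ 2.4645)
(-26658 + 17615) + p = (-26658 + 17615) + 4285351/1738846 = -9043 + 4285351/1738846 = -15720099027/1738846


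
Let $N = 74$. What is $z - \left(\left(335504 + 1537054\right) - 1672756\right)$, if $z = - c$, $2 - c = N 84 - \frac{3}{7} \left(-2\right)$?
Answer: $-194476$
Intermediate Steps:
$c = -5326$ ($c = 2 - 74 \cdot 84 - \frac{3}{7} \left(-2\right) = 2 - 6216 \left(-3\right) \frac{1}{7} \left(-2\right) = 2 - 6216 \left(\left(- \frac{3}{7}\right) \left(-2\right)\right) = 2 - 6216 \cdot \frac{6}{7} = 2 - 5328 = -5326$)
$z = 5326$ ($z = \left(-1\right) \left(-5326\right) = 5326$)
$z - \left(\left(335504 + 1537054\right) - 1672756\right) = 5326 - \left(\left(335504 + 1537054\right) - 1672756\right) = 5326 - \left(1872558 - 1672756\right) = 5326 - 199802 = -194476$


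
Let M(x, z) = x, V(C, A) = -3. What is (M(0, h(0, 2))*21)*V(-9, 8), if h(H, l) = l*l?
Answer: 0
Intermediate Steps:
h(H, l) = l²
(M(0, h(0, 2))*21)*V(-9, 8) = (0*21)*(-3) = 0*(-3) = 0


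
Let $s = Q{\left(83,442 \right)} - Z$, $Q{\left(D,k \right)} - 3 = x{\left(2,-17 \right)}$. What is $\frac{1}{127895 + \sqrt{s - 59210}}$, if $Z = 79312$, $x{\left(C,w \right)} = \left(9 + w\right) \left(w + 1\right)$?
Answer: $\frac{127895}{16357269416} - \frac{i \sqrt{138391}}{16357269416} \approx 7.8188 \cdot 10^{-6} - 2.2743 \cdot 10^{-8} i$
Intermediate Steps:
$x{\left(C,w \right)} = \left(1 + w\right) \left(9 + w\right)$ ($x{\left(C,w \right)} = \left(9 + w\right) \left(1 + w\right) = \left(1 + w\right) \left(9 + w\right)$)
$Q{\left(D,k \right)} = 131$ ($Q{\left(D,k \right)} = 3 + \left(9 + \left(-17\right)^{2} + 10 \left(-17\right)\right) = 3 + \left(9 + 289 - 170\right) = 3 + 128 = 131$)
$s = -79181$ ($s = 131 - 79312 = -79181$)
$\frac{1}{127895 + \sqrt{s - 59210}} = \frac{1}{127895 + \sqrt{-79181 - 59210}} = \frac{1}{127895 + \sqrt{-138391}} = \frac{1}{127895 + i \sqrt{138391}}$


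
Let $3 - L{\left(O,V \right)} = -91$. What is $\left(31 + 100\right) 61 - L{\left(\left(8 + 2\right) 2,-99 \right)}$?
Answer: $7897$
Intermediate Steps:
$L{\left(O,V \right)} = 94$ ($L{\left(O,V \right)} = 3 - -91 = 3 + 91 = 94$)
$\left(31 + 100\right) 61 - L{\left(\left(8 + 2\right) 2,-99 \right)} = \left(31 + 100\right) 61 - 94 = 131 \cdot 61 - 94 = 7991 - 94 = 7897$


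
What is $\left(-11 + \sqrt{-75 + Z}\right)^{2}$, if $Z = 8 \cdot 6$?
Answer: $94 - 66 i \sqrt{3} \approx 94.0 - 114.32 i$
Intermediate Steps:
$Z = 48$
$\left(-11 + \sqrt{-75 + Z}\right)^{2} = \left(-11 + \sqrt{-75 + 48}\right)^{2} = \left(-11 + \sqrt{-27}\right)^{2} = \left(-11 + 3 i \sqrt{3}\right)^{2}$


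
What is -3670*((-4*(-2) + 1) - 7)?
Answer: -7340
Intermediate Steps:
-3670*((-4*(-2) + 1) - 7) = -3670*((8 + 1) - 7) = -3670*(9 - 7) = -3670*2 = -7340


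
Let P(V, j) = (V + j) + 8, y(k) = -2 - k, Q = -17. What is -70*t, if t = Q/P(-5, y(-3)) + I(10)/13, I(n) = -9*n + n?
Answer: 18935/26 ≈ 728.27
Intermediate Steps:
I(n) = -8*n
P(V, j) = 8 + V + j
t = -541/52 (t = -17/(8 - 5 + (-2 - 1*(-3))) - 8*10/13 = -17/(8 - 5 + (-2 + 3)) - 80*1/13 = -17/(8 - 5 + 1) - 80/13 = -17/4 - 80/13 = -541/52 ≈ -10.404)
-70*t = -70*(-541/52) = 18935/26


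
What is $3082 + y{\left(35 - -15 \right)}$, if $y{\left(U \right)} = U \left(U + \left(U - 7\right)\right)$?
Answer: $7732$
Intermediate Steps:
$y{\left(U \right)} = U \left(-7 + 2 U\right)$ ($y{\left(U \right)} = U \left(U + \left(U - 7\right)\right) = U \left(U + \left(-7 + U\right)\right) = U \left(-7 + 2 U\right)$)
$3082 + y{\left(35 - -15 \right)} = 3082 + \left(35 - -15\right) \left(-7 + 2 \left(35 - -15\right)\right) = 3082 + \left(35 + 15\right) \left(-7 + 2 \left(35 + 15\right)\right) = 3082 + 50 \left(-7 + 2 \cdot 50\right) = 3082 + 50 \left(-7 + 100\right) = 3082 + 50 \cdot 93 = 3082 + 4650 = 7732$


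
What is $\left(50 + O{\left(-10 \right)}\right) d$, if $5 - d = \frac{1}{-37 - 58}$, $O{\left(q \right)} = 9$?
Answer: $\frac{28084}{95} \approx 295.62$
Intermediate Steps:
$d = \frac{476}{95}$ ($d = 5 - \frac{1}{-37 - 58} = 5 - \frac{1}{-95} = 5 - - \frac{1}{95} = 5 + \frac{1}{95} = \frac{476}{95} \approx 5.0105$)
$\left(50 + O{\left(-10 \right)}\right) d = \left(50 + 9\right) \frac{476}{95} = 59 \cdot \frac{476}{95} = \frac{28084}{95}$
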